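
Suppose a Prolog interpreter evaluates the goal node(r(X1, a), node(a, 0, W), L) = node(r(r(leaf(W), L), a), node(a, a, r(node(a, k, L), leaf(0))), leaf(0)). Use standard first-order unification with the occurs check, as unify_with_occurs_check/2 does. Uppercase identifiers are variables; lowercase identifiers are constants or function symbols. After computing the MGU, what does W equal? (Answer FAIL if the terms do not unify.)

FAIL

Decompose node/3: r(X1, a) = r(r(leaf(W), L), a),  node(a, 0, W) = node(a, a, r(node(a, k, L), leaf(0))),  L = leaf(0).
Decompose r/2: X1 = r(leaf(W), L),  a = a.
Bind X1 := r(leaf(W), L); no other remaining equation mentions X1.
Delete trivial equation a = a.
Decompose node/3: a = a,  0 = a,  W = r(node(a, k, L), leaf(0)).
Delete trivial equation a = a.
Clash: constants 0 and a differ; no unifier exists.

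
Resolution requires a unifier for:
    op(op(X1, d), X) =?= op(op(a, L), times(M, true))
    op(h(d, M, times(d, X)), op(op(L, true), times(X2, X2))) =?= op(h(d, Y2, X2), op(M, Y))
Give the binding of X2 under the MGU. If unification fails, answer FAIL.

times(d, times(op(d, true), true))

Decompose op/2: op(X1, d) =?= op(a, L),  X =?= times(M, true).
Decompose op/2: X1 =?= a,  d =?= L.
Bind X1 := a; no other remaining equation mentions X1.
Bind L := d; substituting into the one remaining equation that mentions L gives: op(h(d, M, times(d, X)), op(op(d, true), times(X2, X2))) =?= op(h(d, Y2, X2), op(M, Y)).
Bind X := times(M, true); substituting into the remaining equation gives: op(h(d, M, times(d, times(M, true))), op(op(d, true), times(X2, X2))) =?= op(h(d, Y2, X2), op(M, Y)).
Decompose op/2: h(d, M, times(d, times(M, true))) =?= h(d, Y2, X2),  op(op(d, true), times(X2, X2)) =?= op(M, Y).
Decompose h/3: d =?= d,  M =?= Y2,  times(d, times(M, true)) =?= X2.
Delete trivial equation d =?= d.
Bind M := Y2; substituting into the remaining equations gives: times(d, times(Y2, true)) =?= X2,  op(op(d, true), times(X2, X2)) =?= op(Y2, Y). Substituting into the earlier binding gives X := times(Y2, true).
Bind X2 := times(d, times(Y2, true)); substituting into the remaining equation gives: op(op(d, true), times(times(d, times(Y2, true)), times(d, times(Y2, true)))) =?= op(Y2, Y).
Decompose op/2: op(d, true) =?= Y2,  times(times(d, times(Y2, true)), times(d, times(Y2, true))) =?= Y.
Bind Y2 := op(d, true); substituting into the remaining equation gives: times(times(d, times(op(d, true), true)), times(d, times(op(d, true), true))) =?= Y. Substituting into the earlier bindings gives X := times(op(d, true), true), M := op(d, true), X2 := times(d, times(op(d, true), true)).
Bind Y := times(times(d, times(op(d, true), true)), times(d, times(op(d, true), true))).
MGU = { X1 -> a, L -> d, X -> times(op(d, true), true), M -> op(d, true), X2 -> times(d, times(op(d, true), true)), Y2 -> op(d, true), Y -> times(times(d, times(op(d, true), true)), times(d, times(op(d, true), true))) }, so X2 -> times(d, times(op(d, true), true)).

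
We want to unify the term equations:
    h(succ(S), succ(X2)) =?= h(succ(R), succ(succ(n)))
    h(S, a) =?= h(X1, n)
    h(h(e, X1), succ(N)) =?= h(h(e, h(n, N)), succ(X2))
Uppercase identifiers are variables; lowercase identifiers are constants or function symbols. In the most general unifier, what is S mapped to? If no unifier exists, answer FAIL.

FAIL

Decompose h/2: succ(S) =?= succ(R),  succ(X2) =?= succ(succ(n)).
Decompose succ/1: S =?= R.
Bind S := R; substituting into the one remaining equation that mentions S gives: h(R, a) =?= h(X1, n).
Decompose succ/1: X2 =?= succ(n).
Bind X2 := succ(n); substituting into the one remaining equation that mentions X2 gives: h(h(e, X1), succ(N)) =?= h(h(e, h(n, N)), succ(succ(n))).
Decompose h/2: R =?= X1,  a =?= n.
Bind R := X1; no other remaining equation mentions R. Substituting into the earlier binding gives S := X1.
Clash: constants a and n differ; no unifier exists.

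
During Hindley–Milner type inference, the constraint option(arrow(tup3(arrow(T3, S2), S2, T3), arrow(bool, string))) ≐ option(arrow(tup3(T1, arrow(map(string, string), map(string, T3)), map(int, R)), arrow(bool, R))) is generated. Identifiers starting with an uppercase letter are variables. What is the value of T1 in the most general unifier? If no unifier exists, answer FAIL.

arrow(map(int, string), arrow(map(string, string), map(string, map(int, string))))

Decompose option/1: arrow(tup3(arrow(T3, S2), S2, T3), arrow(bool, string)) ≐ arrow(tup3(T1, arrow(map(string, string), map(string, T3)), map(int, R)), arrow(bool, R)).
Decompose arrow/2: tup3(arrow(T3, S2), S2, T3) ≐ tup3(T1, arrow(map(string, string), map(string, T3)), map(int, R)),  arrow(bool, string) ≐ arrow(bool, R).
Decompose tup3/3: arrow(T3, S2) ≐ T1,  S2 ≐ arrow(map(string, string), map(string, T3)),  T3 ≐ map(int, R).
Bind T1 := arrow(T3, S2); no other remaining equation mentions T1.
Bind S2 := arrow(map(string, string), map(string, T3)); no other remaining equation mentions S2. Substituting into the earlier binding gives T1 := arrow(T3, arrow(map(string, string), map(string, T3))).
Bind T3 := map(int, R); no other remaining equation mentions T3. Substituting into the earlier bindings gives T1 := arrow(map(int, R), arrow(map(string, string), map(string, map(int, R)))), S2 := arrow(map(string, string), map(string, map(int, R))).
Decompose arrow/2: bool ≐ bool,  string ≐ R.
Delete trivial equation bool ≐ bool.
Bind R := string. Substituting into the earlier bindings gives T1 := arrow(map(int, string), arrow(map(string, string), map(string, map(int, string)))), S2 := arrow(map(string, string), map(string, map(int, string))), T3 := map(int, string).
MGU = { T1 -> arrow(map(int, string), arrow(map(string, string), map(string, map(int, string)))), S2 -> arrow(map(string, string), map(string, map(int, string))), T3 -> map(int, string), R -> string }, so T1 -> arrow(map(int, string), arrow(map(string, string), map(string, map(int, string)))).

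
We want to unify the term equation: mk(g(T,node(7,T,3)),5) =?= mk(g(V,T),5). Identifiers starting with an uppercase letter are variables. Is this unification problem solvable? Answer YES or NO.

NO

Decompose mk/2: g(T,node(7,T,3)) =?= g(V,T),  5 =?= 5.
Decompose g/2: T =?= V,  node(7,T,3) =?= T.
Bind T := V; substituting into the one remaining equation that mentions T gives: node(7,V,3) =?= V.
Occurs check fails: V occurs in node(7,V,3); the equation V =?= node(7,V,3) has no finite solution.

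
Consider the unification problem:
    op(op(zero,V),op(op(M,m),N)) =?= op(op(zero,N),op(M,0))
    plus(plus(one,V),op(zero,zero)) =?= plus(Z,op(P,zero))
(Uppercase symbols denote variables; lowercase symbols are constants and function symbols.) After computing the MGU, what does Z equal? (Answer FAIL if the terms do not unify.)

FAIL

Decompose op/2: op(zero,V) =?= op(zero,N),  op(op(M,m),N) =?= op(M,0).
Decompose op/2: zero =?= zero,  V =?= N.
Delete trivial equation zero =?= zero.
Bind V := N; substituting into the one remaining equation that mentions V gives: plus(plus(one,N),op(zero,zero)) =?= plus(Z,op(P,zero)).
Decompose op/2: op(M,m) =?= M,  N =?= 0.
Occurs check fails: M occurs in op(M,m); the equation M =?= op(M,m) has no finite solution.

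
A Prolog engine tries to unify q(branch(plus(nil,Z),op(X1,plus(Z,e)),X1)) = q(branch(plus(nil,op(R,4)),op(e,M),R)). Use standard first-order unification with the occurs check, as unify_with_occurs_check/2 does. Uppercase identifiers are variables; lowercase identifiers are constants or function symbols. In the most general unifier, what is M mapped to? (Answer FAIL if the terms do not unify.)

Decompose q/1: branch(plus(nil,Z),op(X1,plus(Z,e)),X1) = branch(plus(nil,op(R,4)),op(e,M),R).
Decompose branch/3: plus(nil,Z) = plus(nil,op(R,4)),  op(X1,plus(Z,e)) = op(e,M),  X1 = R.
Decompose plus/2: nil = nil,  Z = op(R,4).
Delete trivial equation nil = nil.
Bind Z := op(R,4); substituting into the one remaining equation that mentions Z gives: op(X1,plus(op(R,4),e)) = op(e,M).
Decompose op/2: X1 = e,  plus(op(R,4),e) = M.
Bind X1 := e; substituting into the one remaining equation that mentions X1 gives: e = R.
Bind M := plus(op(R,4),e); no other remaining equation mentions M.
Bind R := e. Substituting into the earlier bindings gives Z := op(e,4), M := plus(op(e,4),e).
MGU = { Z = op(e,4), X1 = e, M = plus(op(e,4),e), R = e }, so M = plus(op(e,4),e).

plus(op(e,4),e)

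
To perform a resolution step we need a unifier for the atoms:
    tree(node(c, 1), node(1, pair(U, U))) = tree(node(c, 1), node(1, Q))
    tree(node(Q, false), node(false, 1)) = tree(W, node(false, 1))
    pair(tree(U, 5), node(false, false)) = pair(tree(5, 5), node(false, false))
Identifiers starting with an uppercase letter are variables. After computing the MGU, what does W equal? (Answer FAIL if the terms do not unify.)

node(pair(5, 5), false)

Decompose tree/2: node(c, 1) = node(c, 1),  node(1, pair(U, U)) = node(1, Q).
Delete trivial equation node(c, 1) = node(c, 1).
Decompose node/2: 1 = 1,  pair(U, U) = Q.
Delete trivial equation 1 = 1.
Bind Q := pair(U, U); substituting into the one remaining equation that mentions Q gives: tree(node(pair(U, U), false), node(false, 1)) = tree(W, node(false, 1)).
Decompose tree/2: node(pair(U, U), false) = W,  node(false, 1) = node(false, 1).
Bind W := node(pair(U, U), false); no other remaining equation mentions W.
Delete trivial equation node(false, 1) = node(false, 1).
Decompose pair/2: tree(U, 5) = tree(5, 5),  node(false, false) = node(false, false).
Decompose tree/2: U = 5,  5 = 5.
Bind U := 5; no other remaining equation mentions U. Substituting into the earlier bindings gives Q := pair(5, 5), W := node(pair(5, 5), false).
Delete trivial equation 5 = 5.
Delete trivial equation node(false, false) = node(false, false).
MGU = { Q := pair(5, 5), W := node(pair(5, 5), false), U := 5 }, so W := node(pair(5, 5), false).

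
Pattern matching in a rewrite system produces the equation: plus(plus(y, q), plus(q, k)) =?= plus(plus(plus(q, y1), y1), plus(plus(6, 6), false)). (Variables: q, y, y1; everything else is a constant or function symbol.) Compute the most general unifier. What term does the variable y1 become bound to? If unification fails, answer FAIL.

Decompose plus/2: plus(y, q) =?= plus(plus(q, y1), y1),  plus(q, k) =?= plus(plus(6, 6), false).
Decompose plus/2: y =?= plus(q, y1),  q =?= y1.
Bind y := plus(q, y1); no other remaining equation mentions y.
Bind q := y1; substituting into the remaining equation gives: plus(y1, k) =?= plus(plus(6, 6), false). Substituting into the earlier binding gives y := plus(y1, y1).
Decompose plus/2: y1 =?= plus(6, 6),  k =?= false.
Bind y1 := plus(6, 6); no other remaining equation mentions y1. Substituting into the earlier bindings gives y := plus(plus(6, 6), plus(6, 6)), q := plus(6, 6).
Clash: constants k and false differ; no unifier exists.

FAIL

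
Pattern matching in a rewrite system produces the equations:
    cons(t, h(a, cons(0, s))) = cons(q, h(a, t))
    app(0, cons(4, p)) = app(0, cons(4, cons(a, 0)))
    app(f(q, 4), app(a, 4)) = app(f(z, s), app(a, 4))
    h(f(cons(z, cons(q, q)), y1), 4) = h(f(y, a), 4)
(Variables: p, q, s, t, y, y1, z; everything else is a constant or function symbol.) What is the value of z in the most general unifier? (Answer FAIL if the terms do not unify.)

Decompose cons/2: t = q,  h(a, cons(0, s)) = h(a, t).
Bind t := q; substituting into the one remaining equation that mentions t gives: h(a, cons(0, s)) = h(a, q).
Decompose h/2: a = a,  cons(0, s) = q.
Delete trivial equation a = a.
Bind q := cons(0, s); substituting into the 2 remaining equations that mention q gives: app(f(cons(0, s), 4), app(a, 4)) = app(f(z, s), app(a, 4)),  h(f(cons(z, cons(cons(0, s), cons(0, s))), y1), 4) = h(f(y, a), 4). Substituting into the earlier binding gives t := cons(0, s).
Decompose app/2: 0 = 0,  cons(4, p) = cons(4, cons(a, 0)).
Delete trivial equation 0 = 0.
Decompose cons/2: 4 = 4,  p = cons(a, 0).
Delete trivial equation 4 = 4.
Bind p := cons(a, 0); no other remaining equation mentions p.
Decompose app/2: f(cons(0, s), 4) = f(z, s),  app(a, 4) = app(a, 4).
Decompose f/2: cons(0, s) = z,  4 = s.
Bind z := cons(0, s); substituting into the one remaining equation that mentions z gives: h(f(cons(cons(0, s), cons(cons(0, s), cons(0, s))), y1), 4) = h(f(y, a), 4).
Bind s := 4; substituting into the one remaining equation that mentions s gives: h(f(cons(cons(0, 4), cons(cons(0, 4), cons(0, 4))), y1), 4) = h(f(y, a), 4). Substituting into the earlier bindings gives t := cons(0, 4), q := cons(0, 4), z := cons(0, 4).
Delete trivial equation app(a, 4) = app(a, 4).
Decompose h/2: f(cons(cons(0, 4), cons(cons(0, 4), cons(0, 4))), y1) = f(y, a),  4 = 4.
Decompose f/2: cons(cons(0, 4), cons(cons(0, 4), cons(0, 4))) = y,  y1 = a.
Bind y := cons(cons(0, 4), cons(cons(0, 4), cons(0, 4))); no other remaining equation mentions y.
Bind y1 := a; no other remaining equation mentions y1.
Delete trivial equation 4 = 4.
MGU = { t ↦ cons(0, 4), q ↦ cons(0, 4), p ↦ cons(a, 0), z ↦ cons(0, 4), s ↦ 4, y ↦ cons(cons(0, 4), cons(cons(0, 4), cons(0, 4))), y1 ↦ a }, so z ↦ cons(0, 4).

cons(0, 4)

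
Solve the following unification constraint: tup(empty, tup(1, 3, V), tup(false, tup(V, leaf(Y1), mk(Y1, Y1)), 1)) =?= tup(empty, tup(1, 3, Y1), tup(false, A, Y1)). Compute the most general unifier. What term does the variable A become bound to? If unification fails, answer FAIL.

Decompose tup/3: empty =?= empty,  tup(1, 3, V) =?= tup(1, 3, Y1),  tup(false, tup(V, leaf(Y1), mk(Y1, Y1)), 1) =?= tup(false, A, Y1).
Delete trivial equation empty =?= empty.
Decompose tup/3: 1 =?= 1,  3 =?= 3,  V =?= Y1.
Delete trivial equation 1 =?= 1.
Delete trivial equation 3 =?= 3.
Bind V := Y1; substituting into the remaining equation gives: tup(false, tup(Y1, leaf(Y1), mk(Y1, Y1)), 1) =?= tup(false, A, Y1).
Decompose tup/3: false =?= false,  tup(Y1, leaf(Y1), mk(Y1, Y1)) =?= A,  1 =?= Y1.
Delete trivial equation false =?= false.
Bind A := tup(Y1, leaf(Y1), mk(Y1, Y1)); no other remaining equation mentions A.
Bind Y1 := 1. Substituting into the earlier bindings gives V := 1, A := tup(1, leaf(1), mk(1, 1)).
MGU = { V -> 1, A -> tup(1, leaf(1), mk(1, 1)), Y1 -> 1 }, so A -> tup(1, leaf(1), mk(1, 1)).

tup(1, leaf(1), mk(1, 1))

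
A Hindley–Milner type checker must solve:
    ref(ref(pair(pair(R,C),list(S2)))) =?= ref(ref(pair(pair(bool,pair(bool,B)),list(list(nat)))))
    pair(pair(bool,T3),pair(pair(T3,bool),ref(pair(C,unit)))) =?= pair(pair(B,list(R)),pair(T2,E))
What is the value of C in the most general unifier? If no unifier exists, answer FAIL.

pair(bool,bool)

Decompose ref/1: ref(pair(pair(R,C),list(S2))) =?= ref(pair(pair(bool,pair(bool,B)),list(list(nat)))).
Decompose ref/1: pair(pair(R,C),list(S2)) =?= pair(pair(bool,pair(bool,B)),list(list(nat))).
Decompose pair/2: pair(R,C) =?= pair(bool,pair(bool,B)),  list(S2) =?= list(list(nat)).
Decompose pair/2: R =?= bool,  C =?= pair(bool,B).
Bind R := bool; substituting into the one remaining equation that mentions R gives: pair(pair(bool,T3),pair(pair(T3,bool),ref(pair(C,unit)))) =?= pair(pair(B,list(bool)),pair(T2,E)).
Bind C := pair(bool,B); substituting into the one remaining equation that mentions C gives: pair(pair(bool,T3),pair(pair(T3,bool),ref(pair(pair(bool,B),unit)))) =?= pair(pair(B,list(bool)),pair(T2,E)).
Decompose list/1: S2 =?= list(nat).
Bind S2 := list(nat); no other remaining equation mentions S2.
Decompose pair/2: pair(bool,T3) =?= pair(B,list(bool)),  pair(pair(T3,bool),ref(pair(pair(bool,B),unit))) =?= pair(T2,E).
Decompose pair/2: bool =?= B,  T3 =?= list(bool).
Bind B := bool; substituting into the one remaining equation that mentions B gives: pair(pair(T3,bool),ref(pair(pair(bool,bool),unit))) =?= pair(T2,E). Substituting into the earlier binding gives C := pair(bool,bool).
Bind T3 := list(bool); substituting into the remaining equation gives: pair(pair(list(bool),bool),ref(pair(pair(bool,bool),unit))) =?= pair(T2,E).
Decompose pair/2: pair(list(bool),bool) =?= T2,  ref(pair(pair(bool,bool),unit)) =?= E.
Bind T2 := pair(list(bool),bool); no other remaining equation mentions T2.
Bind E := ref(pair(pair(bool,bool),unit)).
MGU = { R ↦ bool, C ↦ pair(bool,bool), S2 ↦ list(nat), B ↦ bool, T3 ↦ list(bool), T2 ↦ pair(list(bool),bool), E ↦ ref(pair(pair(bool,bool),unit)) }, so C ↦ pair(bool,bool).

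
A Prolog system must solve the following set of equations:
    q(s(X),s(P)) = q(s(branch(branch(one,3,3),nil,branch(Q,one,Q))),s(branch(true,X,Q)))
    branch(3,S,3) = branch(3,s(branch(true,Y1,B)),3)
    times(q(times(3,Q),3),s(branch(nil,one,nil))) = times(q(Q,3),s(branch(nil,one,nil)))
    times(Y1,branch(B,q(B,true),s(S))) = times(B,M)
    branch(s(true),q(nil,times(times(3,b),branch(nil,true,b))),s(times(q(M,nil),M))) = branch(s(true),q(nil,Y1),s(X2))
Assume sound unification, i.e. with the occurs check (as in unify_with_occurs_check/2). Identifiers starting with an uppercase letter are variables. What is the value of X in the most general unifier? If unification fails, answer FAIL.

FAIL

Decompose q/2: s(X) = s(branch(branch(one,3,3),nil,branch(Q,one,Q))),  s(P) = s(branch(true,X,Q)).
Decompose s/1: X = branch(branch(one,3,3),nil,branch(Q,one,Q)).
Bind X := branch(branch(one,3,3),nil,branch(Q,one,Q)); substituting into the one remaining equation that mentions X gives: s(P) = s(branch(true,branch(branch(one,3,3),nil,branch(Q,one,Q)),Q)).
Decompose s/1: P = branch(true,branch(branch(one,3,3),nil,branch(Q,one,Q)),Q).
Bind P := branch(true,branch(branch(one,3,3),nil,branch(Q,one,Q)),Q); no other remaining equation mentions P.
Decompose branch/3: 3 = 3,  S = s(branch(true,Y1,B)),  3 = 3.
Delete trivial equation 3 = 3.
Bind S := s(branch(true,Y1,B)); substituting into the one remaining equation that mentions S gives: times(Y1,branch(B,q(B,true),s(s(branch(true,Y1,B))))) = times(B,M).
Delete trivial equation 3 = 3.
Decompose times/2: q(times(3,Q),3) = q(Q,3),  s(branch(nil,one,nil)) = s(branch(nil,one,nil)).
Decompose q/2: times(3,Q) = Q,  3 = 3.
Occurs check fails: Q occurs in times(3,Q); the equation Q = times(3,Q) has no finite solution.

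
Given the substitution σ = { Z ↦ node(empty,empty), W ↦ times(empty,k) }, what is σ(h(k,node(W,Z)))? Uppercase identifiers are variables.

h(k,node(times(empty,k),node(empty,empty)))

Replace each occurrence of Z with node(empty,empty).
Replace each occurrence of W with times(empty,k).
Result: h(k,node(times(empty,k),node(empty,empty))).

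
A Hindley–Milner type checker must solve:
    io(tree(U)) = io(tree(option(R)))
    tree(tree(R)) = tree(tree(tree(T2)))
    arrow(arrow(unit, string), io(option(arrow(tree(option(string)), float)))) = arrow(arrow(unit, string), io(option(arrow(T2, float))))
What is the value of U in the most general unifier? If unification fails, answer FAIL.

Decompose io/1: tree(U) = tree(option(R)).
Decompose tree/1: U = option(R).
Bind U := option(R); no other remaining equation mentions U.
Decompose tree/1: tree(R) = tree(tree(T2)).
Decompose tree/1: R = tree(T2).
Bind R := tree(T2); no other remaining equation mentions R. Substituting into the earlier binding gives U := option(tree(T2)).
Decompose arrow/2: arrow(unit, string) = arrow(unit, string),  io(option(arrow(tree(option(string)), float))) = io(option(arrow(T2, float))).
Delete trivial equation arrow(unit, string) = arrow(unit, string).
Decompose io/1: option(arrow(tree(option(string)), float)) = option(arrow(T2, float)).
Decompose option/1: arrow(tree(option(string)), float) = arrow(T2, float).
Decompose arrow/2: tree(option(string)) = T2,  float = float.
Bind T2 := tree(option(string)); no other remaining equation mentions T2. Substituting into the earlier bindings gives U := option(tree(tree(option(string)))), R := tree(tree(option(string))).
Delete trivial equation float = float.
MGU = { U -> option(tree(tree(option(string)))), R -> tree(tree(option(string))), T2 -> tree(option(string)) }, so U -> option(tree(tree(option(string)))).

option(tree(tree(option(string))))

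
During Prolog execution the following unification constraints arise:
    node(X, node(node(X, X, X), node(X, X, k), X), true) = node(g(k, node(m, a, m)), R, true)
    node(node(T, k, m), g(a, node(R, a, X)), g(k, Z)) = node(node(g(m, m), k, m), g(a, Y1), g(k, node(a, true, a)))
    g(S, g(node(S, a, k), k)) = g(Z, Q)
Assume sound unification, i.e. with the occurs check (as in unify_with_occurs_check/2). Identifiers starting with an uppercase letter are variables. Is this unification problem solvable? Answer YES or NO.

YES

Decompose node/3: X = g(k, node(m, a, m)),  node(node(X, X, X), node(X, X, k), X) = R,  true = true.
Bind X := g(k, node(m, a, m)); substituting into the 2 remaining equations that mention X gives: node(node(g(k, node(m, a, m)), g(k, node(m, a, m)), g(k, node(m, a, m))), node(g(k, node(m, a, m)), g(k, node(m, a, m)), k), g(k, node(m, a, m))) = R,  node(node(T, k, m), g(a, node(R, a, g(k, node(m, a, m)))), g(k, Z)) = node(node(g(m, m), k, m), g(a, Y1), g(k, node(a, true, a))).
Bind R := node(node(g(k, node(m, a, m)), g(k, node(m, a, m)), g(k, node(m, a, m))), node(g(k, node(m, a, m)), g(k, node(m, a, m)), k), g(k, node(m, a, m))); substituting into the one remaining equation that mentions R gives: node(node(T, k, m), g(a, node(node(node(g(k, node(m, a, m)), g(k, node(m, a, m)), g(k, node(m, a, m))), node(g(k, node(m, a, m)), g(k, node(m, a, m)), k), g(k, node(m, a, m))), a, g(k, node(m, a, m)))), g(k, Z)) = node(node(g(m, m), k, m), g(a, Y1), g(k, node(a, true, a))).
Delete trivial equation true = true.
Decompose node/3: node(T, k, m) = node(g(m, m), k, m),  g(a, node(node(node(g(k, node(m, a, m)), g(k, node(m, a, m)), g(k, node(m, a, m))), node(g(k, node(m, a, m)), g(k, node(m, a, m)), k), g(k, node(m, a, m))), a, g(k, node(m, a, m)))) = g(a, Y1),  g(k, Z) = g(k, node(a, true, a)).
Decompose node/3: T = g(m, m),  k = k,  m = m.
Bind T := g(m, m); no other remaining equation mentions T.
Delete trivial equation k = k.
Delete trivial equation m = m.
Decompose g/2: a = a,  node(node(node(g(k, node(m, a, m)), g(k, node(m, a, m)), g(k, node(m, a, m))), node(g(k, node(m, a, m)), g(k, node(m, a, m)), k), g(k, node(m, a, m))), a, g(k, node(m, a, m))) = Y1.
Delete trivial equation a = a.
Bind Y1 := node(node(node(g(k, node(m, a, m)), g(k, node(m, a, m)), g(k, node(m, a, m))), node(g(k, node(m, a, m)), g(k, node(m, a, m)), k), g(k, node(m, a, m))), a, g(k, node(m, a, m))); no other remaining equation mentions Y1.
Decompose g/2: k = k,  Z = node(a, true, a).
Delete trivial equation k = k.
Bind Z := node(a, true, a); substituting into the remaining equation gives: g(S, g(node(S, a, k), k)) = g(node(a, true, a), Q).
Decompose g/2: S = node(a, true, a),  g(node(S, a, k), k) = Q.
Bind S := node(a, true, a); substituting into the remaining equation gives: g(node(node(a, true, a), a, k), k) = Q.
Bind Q := g(node(node(a, true, a), a, k), k).
No equations remain and no clash or occurs-check failure arose, so a unifier exists.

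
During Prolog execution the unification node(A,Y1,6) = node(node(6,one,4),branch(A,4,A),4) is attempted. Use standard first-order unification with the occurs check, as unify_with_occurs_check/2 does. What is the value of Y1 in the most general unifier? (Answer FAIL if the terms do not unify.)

Decompose node/3: A = node(6,one,4),  Y1 = branch(A,4,A),  6 = 4.
Bind A := node(6,one,4); substituting into the one remaining equation that mentions A gives: Y1 = branch(node(6,one,4),4,node(6,one,4)).
Bind Y1 := branch(node(6,one,4),4,node(6,one,4)); no other remaining equation mentions Y1.
Clash: constants 6 and 4 differ; no unifier exists.

FAIL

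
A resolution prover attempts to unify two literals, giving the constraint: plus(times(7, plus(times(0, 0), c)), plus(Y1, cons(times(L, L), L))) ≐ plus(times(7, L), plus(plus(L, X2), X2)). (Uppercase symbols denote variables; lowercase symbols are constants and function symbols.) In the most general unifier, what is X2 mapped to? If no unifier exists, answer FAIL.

cons(times(plus(times(0, 0), c), plus(times(0, 0), c)), plus(times(0, 0), c))

Decompose plus/2: times(7, plus(times(0, 0), c)) ≐ times(7, L),  plus(Y1, cons(times(L, L), L)) ≐ plus(plus(L, X2), X2).
Decompose times/2: 7 ≐ 7,  plus(times(0, 0), c) ≐ L.
Delete trivial equation 7 ≐ 7.
Bind L := plus(times(0, 0), c); substituting into the remaining equation gives: plus(Y1, cons(times(plus(times(0, 0), c), plus(times(0, 0), c)), plus(times(0, 0), c))) ≐ plus(plus(plus(times(0, 0), c), X2), X2).
Decompose plus/2: Y1 ≐ plus(plus(times(0, 0), c), X2),  cons(times(plus(times(0, 0), c), plus(times(0, 0), c)), plus(times(0, 0), c)) ≐ X2.
Bind Y1 := plus(plus(times(0, 0), c), X2); no other remaining equation mentions Y1.
Bind X2 := cons(times(plus(times(0, 0), c), plus(times(0, 0), c)), plus(times(0, 0), c)). Substituting into the earlier binding gives Y1 := plus(plus(times(0, 0), c), cons(times(plus(times(0, 0), c), plus(times(0, 0), c)), plus(times(0, 0), c))).
MGU = { L ↦ plus(times(0, 0), c), Y1 ↦ plus(plus(times(0, 0), c), cons(times(plus(times(0, 0), c), plus(times(0, 0), c)), plus(times(0, 0), c))), X2 ↦ cons(times(plus(times(0, 0), c), plus(times(0, 0), c)), plus(times(0, 0), c)) }, so X2 ↦ cons(times(plus(times(0, 0), c), plus(times(0, 0), c)), plus(times(0, 0), c)).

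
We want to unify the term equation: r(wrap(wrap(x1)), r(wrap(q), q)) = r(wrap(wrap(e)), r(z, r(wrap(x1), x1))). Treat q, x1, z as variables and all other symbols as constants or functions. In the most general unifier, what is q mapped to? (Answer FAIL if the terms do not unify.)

Decompose r/2: wrap(wrap(x1)) = wrap(wrap(e)),  r(wrap(q), q) = r(z, r(wrap(x1), x1)).
Decompose wrap/1: wrap(x1) = wrap(e).
Decompose wrap/1: x1 = e.
Bind x1 := e; substituting into the remaining equation gives: r(wrap(q), q) = r(z, r(wrap(e), e)).
Decompose r/2: wrap(q) = z,  q = r(wrap(e), e).
Bind z := wrap(q); no other remaining equation mentions z.
Bind q := r(wrap(e), e). Substituting into the earlier binding gives z := wrap(r(wrap(e), e)).
MGU = { x1 ↦ e, z ↦ wrap(r(wrap(e), e)), q ↦ r(wrap(e), e) }, so q ↦ r(wrap(e), e).

r(wrap(e), e)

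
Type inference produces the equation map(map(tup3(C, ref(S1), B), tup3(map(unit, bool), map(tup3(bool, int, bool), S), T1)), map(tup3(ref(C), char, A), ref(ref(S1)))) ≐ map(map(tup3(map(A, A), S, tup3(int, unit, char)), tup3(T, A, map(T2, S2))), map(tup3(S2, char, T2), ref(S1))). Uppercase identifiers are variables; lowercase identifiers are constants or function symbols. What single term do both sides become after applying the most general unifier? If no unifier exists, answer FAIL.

FAIL

Decompose map/2: map(tup3(C, ref(S1), B), tup3(map(unit, bool), map(tup3(bool, int, bool), S), T1)) ≐ map(tup3(map(A, A), S, tup3(int, unit, char)), tup3(T, A, map(T2, S2))),  map(tup3(ref(C), char, A), ref(ref(S1))) ≐ map(tup3(S2, char, T2), ref(S1)).
Decompose map/2: tup3(C, ref(S1), B) ≐ tup3(map(A, A), S, tup3(int, unit, char)),  tup3(map(unit, bool), map(tup3(bool, int, bool), S), T1) ≐ tup3(T, A, map(T2, S2)).
Decompose tup3/3: C ≐ map(A, A),  ref(S1) ≐ S,  B ≐ tup3(int, unit, char).
Bind C := map(A, A); substituting into the one remaining equation that mentions C gives: map(tup3(ref(map(A, A)), char, A), ref(ref(S1))) ≐ map(tup3(S2, char, T2), ref(S1)).
Bind S := ref(S1); substituting into the one remaining equation that mentions S gives: tup3(map(unit, bool), map(tup3(bool, int, bool), ref(S1)), T1) ≐ tup3(T, A, map(T2, S2)).
Bind B := tup3(int, unit, char); no other remaining equation mentions B.
Decompose tup3/3: map(unit, bool) ≐ T,  map(tup3(bool, int, bool), ref(S1)) ≐ A,  T1 ≐ map(T2, S2).
Bind T := map(unit, bool); no other remaining equation mentions T.
Bind A := map(tup3(bool, int, bool), ref(S1)); substituting into the one remaining equation that mentions A gives: map(tup3(ref(map(map(tup3(bool, int, bool), ref(S1)), map(tup3(bool, int, bool), ref(S1)))), char, map(tup3(bool, int, bool), ref(S1))), ref(ref(S1))) ≐ map(tup3(S2, char, T2), ref(S1)). Substituting into the earlier binding gives C := map(map(tup3(bool, int, bool), ref(S1)), map(tup3(bool, int, bool), ref(S1))).
Bind T1 := map(T2, S2); no other remaining equation mentions T1.
Decompose map/2: tup3(ref(map(map(tup3(bool, int, bool), ref(S1)), map(tup3(bool, int, bool), ref(S1)))), char, map(tup3(bool, int, bool), ref(S1))) ≐ tup3(S2, char, T2),  ref(ref(S1)) ≐ ref(S1).
Decompose tup3/3: ref(map(map(tup3(bool, int, bool), ref(S1)), map(tup3(bool, int, bool), ref(S1)))) ≐ S2,  char ≐ char,  map(tup3(bool, int, bool), ref(S1)) ≐ T2.
Bind S2 := ref(map(map(tup3(bool, int, bool), ref(S1)), map(tup3(bool, int, bool), ref(S1)))); no other remaining equation mentions S2. Substituting into the earlier binding gives T1 := map(T2, ref(map(map(tup3(bool, int, bool), ref(S1)), map(tup3(bool, int, bool), ref(S1))))).
Delete trivial equation char ≐ char.
Bind T2 := map(tup3(bool, int, bool), ref(S1)); no other remaining equation mentions T2. Substituting into the earlier binding gives T1 := map(map(tup3(bool, int, bool), ref(S1)), ref(map(map(tup3(bool, int, bool), ref(S1)), map(tup3(bool, int, bool), ref(S1))))).
Decompose ref/1: ref(S1) ≐ S1.
Occurs check fails: S1 occurs in ref(S1); the equation S1 ≐ ref(S1) has no finite solution.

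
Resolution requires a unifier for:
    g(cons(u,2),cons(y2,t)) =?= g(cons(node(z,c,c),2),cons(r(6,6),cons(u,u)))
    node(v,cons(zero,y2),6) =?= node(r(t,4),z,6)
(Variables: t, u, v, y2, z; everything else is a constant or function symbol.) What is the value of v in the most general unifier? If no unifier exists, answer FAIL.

Decompose g/2: cons(u,2) =?= cons(node(z,c,c),2),  cons(y2,t) =?= cons(r(6,6),cons(u,u)).
Decompose cons/2: u =?= node(z,c,c),  2 =?= 2.
Bind u := node(z,c,c); substituting into the one remaining equation that mentions u gives: cons(y2,t) =?= cons(r(6,6),cons(node(z,c,c),node(z,c,c))).
Delete trivial equation 2 =?= 2.
Decompose cons/2: y2 =?= r(6,6),  t =?= cons(node(z,c,c),node(z,c,c)).
Bind y2 := r(6,6); substituting into the one remaining equation that mentions y2 gives: node(v,cons(zero,r(6,6)),6) =?= node(r(t,4),z,6).
Bind t := cons(node(z,c,c),node(z,c,c)); substituting into the remaining equation gives: node(v,cons(zero,r(6,6)),6) =?= node(r(cons(node(z,c,c),node(z,c,c)),4),z,6).
Decompose node/3: v =?= r(cons(node(z,c,c),node(z,c,c)),4),  cons(zero,r(6,6)) =?= z,  6 =?= 6.
Bind v := r(cons(node(z,c,c),node(z,c,c)),4); no other remaining equation mentions v.
Bind z := cons(zero,r(6,6)); no other remaining equation mentions z. Substituting into the earlier bindings gives u := node(cons(zero,r(6,6)),c,c), t := cons(node(cons(zero,r(6,6)),c,c),node(cons(zero,r(6,6)),c,c)), v := r(cons(node(cons(zero,r(6,6)),c,c),node(cons(zero,r(6,6)),c,c)),4).
Delete trivial equation 6 =?= 6.
MGU = { u := node(cons(zero,r(6,6)),c,c), y2 := r(6,6), t := cons(node(cons(zero,r(6,6)),c,c),node(cons(zero,r(6,6)),c,c)), v := r(cons(node(cons(zero,r(6,6)),c,c),node(cons(zero,r(6,6)),c,c)),4), z := cons(zero,r(6,6)) }, so v := r(cons(node(cons(zero,r(6,6)),c,c),node(cons(zero,r(6,6)),c,c)),4).

r(cons(node(cons(zero,r(6,6)),c,c),node(cons(zero,r(6,6)),c,c)),4)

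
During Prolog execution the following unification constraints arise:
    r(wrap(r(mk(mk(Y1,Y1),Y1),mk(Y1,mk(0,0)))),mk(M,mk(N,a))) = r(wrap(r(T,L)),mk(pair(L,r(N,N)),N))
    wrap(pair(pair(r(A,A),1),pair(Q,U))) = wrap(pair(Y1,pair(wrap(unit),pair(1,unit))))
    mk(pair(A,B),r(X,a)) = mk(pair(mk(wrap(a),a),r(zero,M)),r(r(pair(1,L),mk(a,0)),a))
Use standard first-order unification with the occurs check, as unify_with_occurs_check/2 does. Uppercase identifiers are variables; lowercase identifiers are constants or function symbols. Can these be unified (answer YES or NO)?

Decompose r/2: wrap(r(mk(mk(Y1,Y1),Y1),mk(Y1,mk(0,0)))) = wrap(r(T,L)),  mk(M,mk(N,a)) = mk(pair(L,r(N,N)),N).
Decompose wrap/1: r(mk(mk(Y1,Y1),Y1),mk(Y1,mk(0,0))) = r(T,L).
Decompose r/2: mk(mk(Y1,Y1),Y1) = T,  mk(Y1,mk(0,0)) = L.
Bind T := mk(mk(Y1,Y1),Y1); no other remaining equation mentions T.
Bind L := mk(Y1,mk(0,0)); substituting into the 2 remaining equations that mention L gives: mk(M,mk(N,a)) = mk(pair(mk(Y1,mk(0,0)),r(N,N)),N),  mk(pair(A,B),r(X,a)) = mk(pair(mk(wrap(a),a),r(zero,M)),r(r(pair(1,mk(Y1,mk(0,0))),mk(a,0)),a)).
Decompose mk/2: M = pair(mk(Y1,mk(0,0)),r(N,N)),  mk(N,a) = N.
Bind M := pair(mk(Y1,mk(0,0)),r(N,N)); substituting into the one remaining equation that mentions M gives: mk(pair(A,B),r(X,a)) = mk(pair(mk(wrap(a),a),r(zero,pair(mk(Y1,mk(0,0)),r(N,N)))),r(r(pair(1,mk(Y1,mk(0,0))),mk(a,0)),a)).
Occurs check fails: N occurs in mk(N,a); the equation N = mk(N,a) has no finite solution.

NO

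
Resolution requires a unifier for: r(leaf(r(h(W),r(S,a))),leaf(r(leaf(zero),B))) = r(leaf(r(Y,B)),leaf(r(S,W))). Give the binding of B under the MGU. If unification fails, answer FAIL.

r(leaf(zero),a)

Decompose r/2: leaf(r(h(W),r(S,a))) = leaf(r(Y,B)),  leaf(r(leaf(zero),B)) = leaf(r(S,W)).
Decompose leaf/1: r(h(W),r(S,a)) = r(Y,B).
Decompose r/2: h(W) = Y,  r(S,a) = B.
Bind Y := h(W); no other remaining equation mentions Y.
Bind B := r(S,a); substituting into the remaining equation gives: leaf(r(leaf(zero),r(S,a))) = leaf(r(S,W)).
Decompose leaf/1: r(leaf(zero),r(S,a)) = r(S,W).
Decompose r/2: leaf(zero) = S,  r(S,a) = W.
Bind S := leaf(zero); substituting into the remaining equation gives: r(leaf(zero),a) = W. Substituting into the earlier binding gives B := r(leaf(zero),a).
Bind W := r(leaf(zero),a). Substituting into the earlier binding gives Y := h(r(leaf(zero),a)).
MGU = { Y := h(r(leaf(zero),a)), B := r(leaf(zero),a), S := leaf(zero), W := r(leaf(zero),a) }, so B := r(leaf(zero),a).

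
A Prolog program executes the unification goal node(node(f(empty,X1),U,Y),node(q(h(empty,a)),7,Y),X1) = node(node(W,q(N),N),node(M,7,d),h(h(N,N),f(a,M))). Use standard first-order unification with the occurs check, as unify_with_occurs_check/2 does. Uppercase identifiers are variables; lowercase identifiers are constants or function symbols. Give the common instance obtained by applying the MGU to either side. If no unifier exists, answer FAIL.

Decompose node/3: node(f(empty,X1),U,Y) = node(W,q(N),N),  node(q(h(empty,a)),7,Y) = node(M,7,d),  X1 = h(h(N,N),f(a,M)).
Decompose node/3: f(empty,X1) = W,  U = q(N),  Y = N.
Bind W := f(empty,X1); no other remaining equation mentions W.
Bind U := q(N); no other remaining equation mentions U.
Bind Y := N; substituting into the one remaining equation that mentions Y gives: node(q(h(empty,a)),7,N) = node(M,7,d).
Decompose node/3: q(h(empty,a)) = M,  7 = 7,  N = d.
Bind M := q(h(empty,a)); substituting into the one remaining equation that mentions M gives: X1 = h(h(N,N),f(a,q(h(empty,a)))).
Delete trivial equation 7 = 7.
Bind N := d; substituting into the remaining equation gives: X1 = h(h(d,d),f(a,q(h(empty,a)))). Substituting into the earlier bindings gives U := q(d), Y := d.
Bind X1 := h(h(d,d),f(a,q(h(empty,a)))). Substituting into the earlier binding gives W := f(empty,h(h(d,d),f(a,q(h(empty,a))))).
Applying the MGU to either side gives node(node(f(empty,h(h(d,d),f(a,q(h(empty,a))))),q(d),d),node(q(h(empty,a)),7,d),h(h(d,d),f(a,q(h(empty,a))))).

node(node(f(empty,h(h(d,d),f(a,q(h(empty,a))))),q(d),d),node(q(h(empty,a)),7,d),h(h(d,d),f(a,q(h(empty,a)))))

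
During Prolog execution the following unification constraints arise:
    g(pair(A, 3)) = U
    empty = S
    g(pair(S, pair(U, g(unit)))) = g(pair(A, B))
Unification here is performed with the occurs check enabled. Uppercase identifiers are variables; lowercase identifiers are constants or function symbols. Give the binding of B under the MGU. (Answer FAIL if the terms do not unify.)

Bind U := g(pair(A, 3)); substituting into the one remaining equation that mentions U gives: g(pair(S, pair(g(pair(A, 3)), g(unit)))) = g(pair(A, B)).
Bind S := empty; substituting into the remaining equation gives: g(pair(empty, pair(g(pair(A, 3)), g(unit)))) = g(pair(A, B)).
Decompose g/1: pair(empty, pair(g(pair(A, 3)), g(unit))) = pair(A, B).
Decompose pair/2: empty = A,  pair(g(pair(A, 3)), g(unit)) = B.
Bind A := empty; substituting into the remaining equation gives: pair(g(pair(empty, 3)), g(unit)) = B. Substituting into the earlier binding gives U := g(pair(empty, 3)).
Bind B := pair(g(pair(empty, 3)), g(unit)).
MGU = { U = g(pair(empty, 3)), S = empty, A = empty, B = pair(g(pair(empty, 3)), g(unit)) }, so B = pair(g(pair(empty, 3)), g(unit)).

pair(g(pair(empty, 3)), g(unit))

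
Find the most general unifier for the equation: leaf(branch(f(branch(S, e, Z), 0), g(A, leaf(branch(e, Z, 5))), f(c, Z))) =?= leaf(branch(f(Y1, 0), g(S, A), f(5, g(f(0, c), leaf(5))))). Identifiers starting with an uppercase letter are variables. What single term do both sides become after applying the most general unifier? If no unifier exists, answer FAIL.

Decompose leaf/1: branch(f(branch(S, e, Z), 0), g(A, leaf(branch(e, Z, 5))), f(c, Z)) =?= branch(f(Y1, 0), g(S, A), f(5, g(f(0, c), leaf(5)))).
Decompose branch/3: f(branch(S, e, Z), 0) =?= f(Y1, 0),  g(A, leaf(branch(e, Z, 5))) =?= g(S, A),  f(c, Z) =?= f(5, g(f(0, c), leaf(5))).
Decompose f/2: branch(S, e, Z) =?= Y1,  0 =?= 0.
Bind Y1 := branch(S, e, Z); no other remaining equation mentions Y1.
Delete trivial equation 0 =?= 0.
Decompose g/2: A =?= S,  leaf(branch(e, Z, 5)) =?= A.
Bind A := S; substituting into the one remaining equation that mentions A gives: leaf(branch(e, Z, 5)) =?= S.
Bind S := leaf(branch(e, Z, 5)); no other remaining equation mentions S. Substituting into the earlier bindings gives Y1 := branch(leaf(branch(e, Z, 5)), e, Z), A := leaf(branch(e, Z, 5)).
Decompose f/2: c =?= 5,  Z =?= g(f(0, c), leaf(5)).
Clash: constants c and 5 differ; no unifier exists.

FAIL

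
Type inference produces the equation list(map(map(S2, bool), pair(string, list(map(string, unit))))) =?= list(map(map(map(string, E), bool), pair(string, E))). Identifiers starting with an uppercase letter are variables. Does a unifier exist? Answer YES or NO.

YES

Decompose list/1: map(map(S2, bool), pair(string, list(map(string, unit)))) =?= map(map(map(string, E), bool), pair(string, E)).
Decompose map/2: map(S2, bool) =?= map(map(string, E), bool),  pair(string, list(map(string, unit))) =?= pair(string, E).
Decompose map/2: S2 =?= map(string, E),  bool =?= bool.
Bind S2 := map(string, E); no other remaining equation mentions S2.
Delete trivial equation bool =?= bool.
Decompose pair/2: string =?= string,  list(map(string, unit)) =?= E.
Delete trivial equation string =?= string.
Bind E := list(map(string, unit)). Substituting into the earlier binding gives S2 := map(string, list(map(string, unit))).
No equations remain and no clash or occurs-check failure arose, so a unifier exists.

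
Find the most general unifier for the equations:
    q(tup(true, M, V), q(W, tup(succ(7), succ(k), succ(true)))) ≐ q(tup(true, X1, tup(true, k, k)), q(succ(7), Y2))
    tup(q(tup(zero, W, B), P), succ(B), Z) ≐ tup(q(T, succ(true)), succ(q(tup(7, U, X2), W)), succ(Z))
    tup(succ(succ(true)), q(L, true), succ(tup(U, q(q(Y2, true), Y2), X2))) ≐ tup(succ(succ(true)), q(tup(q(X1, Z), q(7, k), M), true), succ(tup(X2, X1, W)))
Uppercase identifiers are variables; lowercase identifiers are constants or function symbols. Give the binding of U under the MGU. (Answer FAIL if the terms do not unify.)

Decompose q/2: tup(true, M, V) ≐ tup(true, X1, tup(true, k, k)),  q(W, tup(succ(7), succ(k), succ(true))) ≐ q(succ(7), Y2).
Decompose tup/3: true ≐ true,  M ≐ X1,  V ≐ tup(true, k, k).
Delete trivial equation true ≐ true.
Bind M := X1; substituting into the one remaining equation that mentions M gives: tup(succ(succ(true)), q(L, true), succ(tup(U, q(q(Y2, true), Y2), X2))) ≐ tup(succ(succ(true)), q(tup(q(X1, Z), q(7, k), X1), true), succ(tup(X2, X1, W))).
Bind V := tup(true, k, k); no other remaining equation mentions V.
Decompose q/2: W ≐ succ(7),  tup(succ(7), succ(k), succ(true)) ≐ Y2.
Bind W := succ(7); substituting into the 2 remaining equations that mention W gives: tup(q(tup(zero, succ(7), B), P), succ(B), Z) ≐ tup(q(T, succ(true)), succ(q(tup(7, U, X2), succ(7))), succ(Z)),  tup(succ(succ(true)), q(L, true), succ(tup(U, q(q(Y2, true), Y2), X2))) ≐ tup(succ(succ(true)), q(tup(q(X1, Z), q(7, k), X1), true), succ(tup(X2, X1, succ(7)))).
Bind Y2 := tup(succ(7), succ(k), succ(true)); substituting into the one remaining equation that mentions Y2 gives: tup(succ(succ(true)), q(L, true), succ(tup(U, q(q(tup(succ(7), succ(k), succ(true)), true), tup(succ(7), succ(k), succ(true))), X2))) ≐ tup(succ(succ(true)), q(tup(q(X1, Z), q(7, k), X1), true), succ(tup(X2, X1, succ(7)))).
Decompose tup/3: q(tup(zero, succ(7), B), P) ≐ q(T, succ(true)),  succ(B) ≐ succ(q(tup(7, U, X2), succ(7))),  Z ≐ succ(Z).
Decompose q/2: tup(zero, succ(7), B) ≐ T,  P ≐ succ(true).
Bind T := tup(zero, succ(7), B); no other remaining equation mentions T.
Bind P := succ(true); no other remaining equation mentions P.
Decompose succ/1: B ≐ q(tup(7, U, X2), succ(7)).
Bind B := q(tup(7, U, X2), succ(7)); no other remaining equation mentions B. Substituting into the earlier binding gives T := tup(zero, succ(7), q(tup(7, U, X2), succ(7))).
Occurs check fails: Z occurs in succ(Z); the equation Z ≐ succ(Z) has no finite solution.

FAIL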